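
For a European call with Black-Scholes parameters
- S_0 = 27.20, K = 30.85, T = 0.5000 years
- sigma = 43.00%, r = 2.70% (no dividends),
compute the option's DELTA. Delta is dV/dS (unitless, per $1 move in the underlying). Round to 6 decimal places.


d1 = -0.2177059336; d2 = -0.5217618495
phi(d1) = 0.3895993132; exp(-qT) = 1.0000000000; exp(-rT) = 0.9865907163
N(d1) = 0.4138291201
Delta = exp(-qT) * N(d1) = 1.0000000000 * 0.4138291201 = 0.413829

Answer: Delta = 0.413829


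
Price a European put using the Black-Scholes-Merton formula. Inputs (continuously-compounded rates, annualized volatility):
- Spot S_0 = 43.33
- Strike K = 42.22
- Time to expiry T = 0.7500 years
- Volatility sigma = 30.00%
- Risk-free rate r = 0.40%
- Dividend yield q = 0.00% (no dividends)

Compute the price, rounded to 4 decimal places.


Answer: Price = 3.8236

Derivation:
d1 = (ln(S/K) + (r - q + 0.5*sigma^2) * T) / (sigma * sqrt(T)) = 0.24133701
d2 = d1 - sigma * sqrt(T) = -0.01847062
exp(-rT) = 0.99700450; exp(-qT) = 1.00000000
P = K * exp(-rT) * N(-d2) - S_0 * exp(-qT) * N(-d1)
N(-d1) = 0.40464697; N(-d2) = 0.50736829
P = 42.2200 * 0.99700450 * 0.50736829 - 43.3300 * 1.00000000 * 0.40464697 = 3.8236


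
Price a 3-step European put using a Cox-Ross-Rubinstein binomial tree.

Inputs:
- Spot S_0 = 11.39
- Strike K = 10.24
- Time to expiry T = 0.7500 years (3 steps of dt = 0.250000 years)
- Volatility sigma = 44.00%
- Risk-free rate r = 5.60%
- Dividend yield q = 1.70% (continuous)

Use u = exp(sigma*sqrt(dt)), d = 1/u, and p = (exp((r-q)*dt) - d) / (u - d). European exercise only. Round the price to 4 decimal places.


Answer: Price = V(0,0) = 1.0503

Derivation:
dt = T/N = 0.250000
u = exp(sigma*sqrt(dt)) = 1.246077; d = 1/u = 0.802519
p = (exp((r-q)*dt) - d) / (u - d) = 0.467310
Discount per step: exp(-r*dt) = 0.986098
Stock lattice S(k, i) with i counting down-moves:
  k=0: S(0,0) = 11.3900
  k=1: S(1,0) = 14.1928; S(1,1) = 9.1407
  k=2: S(2,0) = 17.6853; S(2,1) = 11.3900; S(2,2) = 7.3356
  k=3: S(3,0) = 22.0373; S(3,1) = 14.1928; S(3,2) = 9.1407; S(3,3) = 5.8869
Terminal payoffs V(N, i) = max(K - S_T, 0):
  V(3,0) = 0.000000; V(3,1) = 0.000000; V(3,2) = 1.099311; V(3,3) = 4.353063
Backward induction: V(k, i) = exp(-r*dt) * [p * V(k+1, i) + (1-p) * V(k+1, i+1)].
  V(2,0) = exp(-r*dt) * [p*0.000000 + (1-p)*0.000000] = 0.000000
  V(2,1) = exp(-r*dt) * [p*0.000000 + (1-p)*1.099311] = 0.577451
  V(2,2) = exp(-r*dt) * [p*1.099311 + (1-p)*4.353063] = 2.793174
  V(1,0) = exp(-r*dt) * [p*0.000000 + (1-p)*0.577451] = 0.303326
  V(1,1) = exp(-r*dt) * [p*0.577451 + (1-p)*2.793174] = 1.733308
  V(0,0) = exp(-r*dt) * [p*0.303326 + (1-p)*1.733308] = 1.050257


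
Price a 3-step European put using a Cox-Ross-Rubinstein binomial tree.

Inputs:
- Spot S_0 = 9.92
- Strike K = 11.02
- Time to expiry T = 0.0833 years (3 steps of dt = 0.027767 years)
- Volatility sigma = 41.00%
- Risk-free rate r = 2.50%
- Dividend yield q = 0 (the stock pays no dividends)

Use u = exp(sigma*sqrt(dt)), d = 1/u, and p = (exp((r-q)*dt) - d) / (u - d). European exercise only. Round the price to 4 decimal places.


Answer: Price = V(0,0) = 1.2112

Derivation:
dt = T/N = 0.027767
u = exp(sigma*sqrt(dt)) = 1.070708; d = 1/u = 0.933962
p = (exp((r-q)*dt) - d) / (u - d) = 0.488005
Discount per step: exp(-r*dt) = 0.999306
Stock lattice S(k, i) with i counting down-moves:
  k=0: S(0,0) = 9.9200
  k=1: S(1,0) = 10.6214; S(1,1) = 9.2649
  k=2: S(2,0) = 11.3724; S(2,1) = 9.9200; S(2,2) = 8.6531
  k=3: S(3,0) = 12.1765; S(3,1) = 10.6214; S(3,2) = 9.2649; S(3,3) = 8.0816
Terminal payoffs V(N, i) = max(K - S_T, 0):
  V(3,0) = 0.000000; V(3,1) = 0.398581; V(3,2) = 1.755098; V(3,3) = 2.938367
Backward induction: V(k, i) = exp(-r*dt) * [p * V(k+1, i) + (1-p) * V(k+1, i+1)].
  V(2,0) = exp(-r*dt) * [p*0.000000 + (1-p)*0.398581] = 0.203930
  V(2,1) = exp(-r*dt) * [p*0.398581 + (1-p)*1.755098] = 1.092353
  V(2,2) = exp(-r*dt) * [p*1.755098 + (1-p)*2.938367] = 2.359288
  V(1,0) = exp(-r*dt) * [p*0.203930 + (1-p)*1.092353] = 0.658341
  V(1,1) = exp(-r*dt) * [p*1.092353 + (1-p)*2.359288] = 1.739809
  V(0,0) = exp(-r*dt) * [p*0.658341 + (1-p)*1.739809] = 1.211207


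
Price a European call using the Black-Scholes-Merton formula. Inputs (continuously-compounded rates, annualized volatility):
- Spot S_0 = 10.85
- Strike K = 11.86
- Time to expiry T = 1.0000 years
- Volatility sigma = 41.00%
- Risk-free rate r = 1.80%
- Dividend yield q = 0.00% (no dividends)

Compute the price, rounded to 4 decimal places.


Answer: Price = 1.4549

Derivation:
d1 = (ln(S/K) + (r - q + 0.5*sigma^2) * T) / (sigma * sqrt(T)) = 0.03181387
d2 = d1 - sigma * sqrt(T) = -0.37818613
exp(-rT) = 0.98216103; exp(-qT) = 1.00000000
C = S_0 * exp(-qT) * N(d1) - K * exp(-rT) * N(d2)
N(d1) = 0.51268976; N(d2) = 0.35264616
C = 10.8500 * 1.00000000 * 0.51268976 - 11.8600 * 0.98216103 * 0.35264616 = 1.4549


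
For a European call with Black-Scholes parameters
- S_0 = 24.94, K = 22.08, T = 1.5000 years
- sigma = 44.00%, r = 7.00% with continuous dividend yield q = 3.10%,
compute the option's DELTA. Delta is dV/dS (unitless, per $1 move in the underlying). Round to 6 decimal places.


d1 = 0.6040232364; d2 = 0.0651354930
phi(d1) = 0.3324184978; exp(-qT) = 0.9545645606; exp(-rT) = 0.9003245226
N(d1) = 0.7270859032
Delta = exp(-qT) * N(d1) = 0.9545645606 * 0.7270859032 = 0.694050

Answer: Delta = 0.694050


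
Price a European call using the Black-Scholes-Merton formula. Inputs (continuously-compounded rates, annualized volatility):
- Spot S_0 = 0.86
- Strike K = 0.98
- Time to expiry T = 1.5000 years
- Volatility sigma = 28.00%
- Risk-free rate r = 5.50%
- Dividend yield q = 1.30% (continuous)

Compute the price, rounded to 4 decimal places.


Answer: Price = 0.0916

Derivation:
d1 = (ln(S/K) + (r - q + 0.5*sigma^2) * T) / (sigma * sqrt(T)) = -0.02572017
d2 = d1 - sigma * sqrt(T) = -0.36864874
exp(-rT) = 0.92081144; exp(-qT) = 0.98068890
C = S_0 * exp(-qT) * N(d1) - K * exp(-rT) * N(d2)
N(d1) = 0.48974027; N(d2) = 0.35619478
C = 0.8600 * 0.98068890 * 0.48974027 - 0.9800 * 0.92081144 * 0.35619478 = 0.0916


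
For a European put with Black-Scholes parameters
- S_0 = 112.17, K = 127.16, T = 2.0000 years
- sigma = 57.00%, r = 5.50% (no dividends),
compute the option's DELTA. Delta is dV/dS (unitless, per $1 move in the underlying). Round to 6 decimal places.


d1 = 0.3839086680; d2 = -0.4221930626
phi(d1) = 0.3706001850; exp(-qT) = 1.0000000000; exp(-rT) = 0.8958341353
N(-d1) = 0.3505230708
Delta = -exp(-qT) * N(-d1) = -1.0000000000 * 0.3505230708 = -0.350523

Answer: Delta = -0.350523


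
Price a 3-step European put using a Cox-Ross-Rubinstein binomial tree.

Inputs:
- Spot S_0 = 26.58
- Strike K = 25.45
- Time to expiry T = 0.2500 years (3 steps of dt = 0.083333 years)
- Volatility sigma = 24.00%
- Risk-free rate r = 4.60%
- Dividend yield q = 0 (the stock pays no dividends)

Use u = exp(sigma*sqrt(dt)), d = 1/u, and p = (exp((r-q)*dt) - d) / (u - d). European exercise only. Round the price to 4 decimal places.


dt = T/N = 0.083333
u = exp(sigma*sqrt(dt)) = 1.071738; d = 1/u = 0.933063
p = (exp((r-q)*dt) - d) / (u - d) = 0.510382
Discount per step: exp(-r*dt) = 0.996174
Stock lattice S(k, i) with i counting down-moves:
  k=0: S(0,0) = 26.5800
  k=1: S(1,0) = 28.4868; S(1,1) = 24.8008
  k=2: S(2,0) = 30.5304; S(2,1) = 26.5800; S(2,2) = 23.1407
  k=3: S(3,0) = 32.7206; S(3,1) = 28.4868; S(3,2) = 24.8008; S(3,3) = 21.5918
Terminal payoffs V(N, i) = max(K - S_T, 0):
  V(3,0) = 0.000000; V(3,1) = 0.000000; V(3,2) = 0.649172; V(3,3) = 3.858214
Backward induction: V(k, i) = exp(-r*dt) * [p * V(k+1, i) + (1-p) * V(k+1, i+1)].
  V(2,0) = exp(-r*dt) * [p*0.000000 + (1-p)*0.000000] = 0.000000
  V(2,1) = exp(-r*dt) * [p*0.000000 + (1-p)*0.649172] = 0.316630
  V(2,2) = exp(-r*dt) * [p*0.649172 + (1-p)*3.858214] = 2.211882
  V(1,0) = exp(-r*dt) * [p*0.000000 + (1-p)*0.316630] = 0.154435
  V(1,1) = exp(-r*dt) * [p*0.316630 + (1-p)*2.211882] = 1.239818
  V(0,0) = exp(-r*dt) * [p*0.154435 + (1-p)*1.239818] = 0.683234

Answer: Price = V(0,0) = 0.6832


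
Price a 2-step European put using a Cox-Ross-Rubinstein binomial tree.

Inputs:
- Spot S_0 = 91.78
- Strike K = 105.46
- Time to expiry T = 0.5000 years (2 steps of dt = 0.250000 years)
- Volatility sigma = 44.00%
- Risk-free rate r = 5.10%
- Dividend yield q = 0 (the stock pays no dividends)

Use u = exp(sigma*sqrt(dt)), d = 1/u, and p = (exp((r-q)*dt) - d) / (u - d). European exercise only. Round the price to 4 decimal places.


Answer: Price = V(0,0) = 19.1440

Derivation:
dt = T/N = 0.250000
u = exp(sigma*sqrt(dt)) = 1.246077; d = 1/u = 0.802519
p = (exp((r-q)*dt) - d) / (u - d) = 0.474150
Discount per step: exp(-r*dt) = 0.987331
Stock lattice S(k, i) with i counting down-moves:
  k=0: S(0,0) = 91.7800
  k=1: S(1,0) = 114.3649; S(1,1) = 73.6552
  k=2: S(2,0) = 142.5075; S(2,1) = 91.7800; S(2,2) = 59.1097
Terminal payoffs V(N, i) = max(K - S_T, 0):
  V(2,0) = 0.000000; V(2,1) = 13.680000; V(2,2) = 46.350337
Backward induction: V(k, i) = exp(-r*dt) * [p * V(k+1, i) + (1-p) * V(k+1, i+1)].
  V(1,0) = exp(-r*dt) * [p*0.000000 + (1-p)*13.680000] = 7.102496
  V(1,1) = exp(-r*dt) * [p*13.680000 + (1-p)*46.350337] = 30.468745
  V(0,0) = exp(-r*dt) * [p*7.102496 + (1-p)*30.468745] = 19.143998


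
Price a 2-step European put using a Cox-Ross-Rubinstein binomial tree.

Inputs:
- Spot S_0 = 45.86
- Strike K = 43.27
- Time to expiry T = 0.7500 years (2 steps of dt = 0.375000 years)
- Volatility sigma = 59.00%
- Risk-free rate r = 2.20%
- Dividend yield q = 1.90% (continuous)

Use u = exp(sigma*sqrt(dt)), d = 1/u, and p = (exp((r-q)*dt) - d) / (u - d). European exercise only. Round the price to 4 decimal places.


Answer: Price = V(0,0) = 7.1396

Derivation:
dt = T/N = 0.375000
u = exp(sigma*sqrt(dt)) = 1.435194; d = 1/u = 0.696770
p = (exp((r-q)*dt) - d) / (u - d) = 0.412169
Discount per step: exp(-r*dt) = 0.991784
Stock lattice S(k, i) with i counting down-moves:
  k=0: S(0,0) = 45.8600
  k=1: S(1,0) = 65.8180; S(1,1) = 31.9539
  k=2: S(2,0) = 94.4615; S(2,1) = 45.8600; S(2,2) = 22.2645
Terminal payoffs V(N, i) = max(K - S_T, 0):
  V(2,0) = 0.000000; V(2,1) = 0.000000; V(2,2) = 21.005493
Backward induction: V(k, i) = exp(-r*dt) * [p * V(k+1, i) + (1-p) * V(k+1, i+1)].
  V(1,0) = exp(-r*dt) * [p*0.000000 + (1-p)*0.000000] = 0.000000
  V(1,1) = exp(-r*dt) * [p*0.000000 + (1-p)*21.005493] = 12.246223
  V(0,0) = exp(-r*dt) * [p*0.000000 + (1-p)*12.246223] = 7.139560


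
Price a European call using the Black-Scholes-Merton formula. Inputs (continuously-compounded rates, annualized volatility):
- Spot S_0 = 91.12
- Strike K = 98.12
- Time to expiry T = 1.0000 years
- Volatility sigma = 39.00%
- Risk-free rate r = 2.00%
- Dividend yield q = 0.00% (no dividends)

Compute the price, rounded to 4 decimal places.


d1 = (ln(S/K) + (r - q + 0.5*sigma^2) * T) / (sigma * sqrt(T)) = 0.05650282
d2 = d1 - sigma * sqrt(T) = -0.33349718
exp(-rT) = 0.98019867; exp(-qT) = 1.00000000
C = S_0 * exp(-qT) * N(d1) - K * exp(-rT) * N(d2)
N(d1) = 0.52252938; N(d2) = 0.36937951
C = 91.1200 * 1.00000000 * 0.52252938 - 98.1200 * 0.98019867 * 0.36937951 = 12.0870

Answer: Price = 12.0870


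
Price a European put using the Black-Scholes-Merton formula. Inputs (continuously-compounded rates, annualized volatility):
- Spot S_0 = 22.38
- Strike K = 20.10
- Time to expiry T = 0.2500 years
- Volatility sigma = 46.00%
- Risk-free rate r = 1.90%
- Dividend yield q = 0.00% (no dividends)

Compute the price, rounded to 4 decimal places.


Answer: Price = 0.9777

Derivation:
d1 = (ln(S/K) + (r - q + 0.5*sigma^2) * T) / (sigma * sqrt(T)) = 0.60281690
d2 = d1 - sigma * sqrt(T) = 0.37281690
exp(-rT) = 0.99526126; exp(-qT) = 1.00000000
P = K * exp(-rT) * N(-d2) - S_0 * exp(-qT) * N(-d1)
N(-d1) = 0.27331525; N(-d2) = 0.35464236
P = 20.1000 * 0.99526126 * 0.35464236 - 22.3800 * 1.00000000 * 0.27331525 = 0.9777


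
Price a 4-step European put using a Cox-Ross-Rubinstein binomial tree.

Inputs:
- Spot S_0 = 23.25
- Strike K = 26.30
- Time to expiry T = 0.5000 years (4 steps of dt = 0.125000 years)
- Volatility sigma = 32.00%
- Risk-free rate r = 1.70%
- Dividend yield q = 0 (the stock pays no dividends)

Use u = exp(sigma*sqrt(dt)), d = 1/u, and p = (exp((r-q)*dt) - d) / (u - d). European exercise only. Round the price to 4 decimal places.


dt = T/N = 0.125000
u = exp(sigma*sqrt(dt)) = 1.119785; d = 1/u = 0.893028
p = (exp((r-q)*dt) - d) / (u - d) = 0.481127
Discount per step: exp(-r*dt) = 0.997877
Stock lattice S(k, i) with i counting down-moves:
  k=0: S(0,0) = 23.2500
  k=1: S(1,0) = 26.0350; S(1,1) = 20.7629
  k=2: S(2,0) = 29.1536; S(2,1) = 23.2500; S(2,2) = 18.5419
  k=3: S(3,0) = 32.6458; S(3,1) = 26.0350; S(3,2) = 20.7629; S(3,3) = 16.5584
  k=4: S(4,0) = 36.5563; S(4,1) = 29.1536; S(4,2) = 23.2500; S(4,3) = 18.5419; S(4,4) = 14.7871
Terminal payoffs V(N, i) = max(K - S_T, 0):
  V(4,0) = 0.000000; V(4,1) = 0.000000; V(4,2) = 3.050000; V(4,3) = 7.758138; V(4,4) = 11.512876
Backward induction: V(k, i) = exp(-r*dt) * [p * V(k+1, i) + (1-p) * V(k+1, i+1)].
  V(3,0) = exp(-r*dt) * [p*0.000000 + (1-p)*0.000000] = 0.000000
  V(3,1) = exp(-r*dt) * [p*0.000000 + (1-p)*3.050000] = 1.579203
  V(3,2) = exp(-r*dt) * [p*3.050000 + (1-p)*7.758138] = 5.481265
  V(3,3) = exp(-r*dt) * [p*7.758138 + (1-p)*11.512876] = 9.685766
  V(2,0) = exp(-r*dt) * [p*0.000000 + (1-p)*1.579203] = 0.817666
  V(2,1) = exp(-r*dt) * [p*1.579203 + (1-p)*5.481265] = 3.596227
  V(2,2) = exp(-r*dt) * [p*5.481265 + (1-p)*9.685766] = 7.646601
  V(1,0) = exp(-r*dt) * [p*0.817666 + (1-p)*3.596227] = 2.254590
  V(1,1) = exp(-r*dt) * [p*3.596227 + (1-p)*7.646601] = 5.685761
  V(0,0) = exp(-r*dt) * [p*2.254590 + (1-p)*5.685761] = 4.026367

Answer: Price = V(0,0) = 4.0264


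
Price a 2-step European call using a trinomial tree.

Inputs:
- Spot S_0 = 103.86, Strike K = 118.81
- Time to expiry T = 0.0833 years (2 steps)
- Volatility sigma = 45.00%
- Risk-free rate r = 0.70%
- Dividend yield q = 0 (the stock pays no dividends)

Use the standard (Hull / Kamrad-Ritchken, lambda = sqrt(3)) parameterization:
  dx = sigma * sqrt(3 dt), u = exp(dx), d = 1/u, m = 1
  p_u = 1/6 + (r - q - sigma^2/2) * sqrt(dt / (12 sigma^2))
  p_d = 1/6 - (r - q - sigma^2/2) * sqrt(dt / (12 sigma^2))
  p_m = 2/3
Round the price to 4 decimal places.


Answer: Price = V(0,0) = 1.1783

Derivation:
dt = T/N = 0.041650; dx = sigma*sqrt(3*dt) = 0.159067
u = exp(dx) = 1.172417; d = 1/u = 0.852939
p_u = 0.154328, p_m = 0.666667, p_d = 0.179006
Discount per step: exp(-r*dt) = 0.999708
Stock lattice S(k, j) with j the centered position index:
  k=0: S(0,+0) = 103.8600
  k=1: S(1,-1) = 88.5862; S(1,+0) = 103.8600; S(1,+1) = 121.7672
  k=2: S(2,-2) = 75.5587; S(2,-1) = 88.5862; S(2,+0) = 103.8600; S(2,+1) = 121.7672; S(2,+2) = 142.7619
Terminal payoffs V(N, j) = max(S_T - K, 0):
  V(2,-2) = 0.000000; V(2,-1) = 0.000000; V(2,+0) = 0.000000; V(2,+1) = 2.957202; V(2,+2) = 23.951905
Backward induction: V(k, j) = exp(-r*dt) * [p_u * V(k+1, j+1) + p_m * V(k+1, j) + p_d * V(k+1, j-1)]
  V(1,-1) = exp(-r*dt) * [p_u*0.000000 + p_m*0.000000 + p_d*0.000000] = 0.000000
  V(1,+0) = exp(-r*dt) * [p_u*2.957202 + p_m*0.000000 + p_d*0.000000] = 0.456245
  V(1,+1) = exp(-r*dt) * [p_u*23.951905 + p_m*2.957202 + p_d*0.000000] = 5.666253
  V(0,+0) = exp(-r*dt) * [p_u*5.666253 + p_m*0.456245 + p_d*0.000000] = 1.178278


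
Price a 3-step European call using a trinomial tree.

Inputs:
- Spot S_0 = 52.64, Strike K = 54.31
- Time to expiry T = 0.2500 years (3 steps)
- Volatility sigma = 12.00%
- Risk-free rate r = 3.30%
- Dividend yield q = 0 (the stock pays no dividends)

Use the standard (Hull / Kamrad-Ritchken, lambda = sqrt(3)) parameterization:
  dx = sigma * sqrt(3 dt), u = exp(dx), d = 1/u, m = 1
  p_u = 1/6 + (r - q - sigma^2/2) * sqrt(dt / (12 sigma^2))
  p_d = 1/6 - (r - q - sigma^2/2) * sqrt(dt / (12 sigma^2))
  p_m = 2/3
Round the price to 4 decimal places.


dt = T/N = 0.083333; dx = sigma*sqrt(3*dt) = 0.060000
u = exp(dx) = 1.061837; d = 1/u = 0.941765
p_u = 0.184583, p_m = 0.666667, p_d = 0.148750
Discount per step: exp(-r*dt) = 0.997254
Stock lattice S(k, j) with j the centered position index:
  k=0: S(0,+0) = 52.6400
  k=1: S(1,-1) = 49.5745; S(1,+0) = 52.6400; S(1,+1) = 55.8951
  k=2: S(2,-2) = 46.6875; S(2,-1) = 49.5745; S(2,+0) = 52.6400; S(2,+1) = 55.8951; S(2,+2) = 59.3514
  k=3: S(3,-3) = 43.9686; S(3,-2) = 46.6875; S(3,-1) = 49.5745; S(3,+0) = 52.6400; S(3,+1) = 55.8951; S(3,+2) = 59.3514; S(3,+3) = 63.0215
Terminal payoffs V(N, j) = max(S_T - K, 0):
  V(3,-3) = 0.000000; V(3,-2) = 0.000000; V(3,-1) = 0.000000; V(3,+0) = 0.000000; V(3,+1) = 1.585076; V(3,+2) = 5.041434; V(3,+3) = 8.711522
Backward induction: V(k, j) = exp(-r*dt) * [p_u * V(k+1, j+1) + p_m * V(k+1, j) + p_d * V(k+1, j-1)]
  V(2,-2) = exp(-r*dt) * [p_u*0.000000 + p_m*0.000000 + p_d*0.000000] = 0.000000
  V(2,-1) = exp(-r*dt) * [p_u*0.000000 + p_m*0.000000 + p_d*0.000000] = 0.000000
  V(2,+0) = exp(-r*dt) * [p_u*1.585076 + p_m*0.000000 + p_d*0.000000] = 0.291775
  V(2,+1) = exp(-r*dt) * [p_u*5.041434 + p_m*1.585076 + p_d*0.000000] = 1.981824
  V(2,+2) = exp(-r*dt) * [p_u*8.711522 + p_m*5.041434 + p_d*1.585076] = 5.190445
  V(1,-1) = exp(-r*dt) * [p_u*0.291775 + p_m*0.000000 + p_d*0.000000] = 0.053709
  V(1,+0) = exp(-r*dt) * [p_u*1.981824 + p_m*0.291775 + p_d*0.000000] = 0.558790
  V(1,+1) = exp(-r*dt) * [p_u*5.190445 + p_m*1.981824 + p_d*0.291775] = 2.316309
  V(0,+0) = exp(-r*dt) * [p_u*2.316309 + p_m*0.558790 + p_d*0.053709] = 0.805849

Answer: Price = V(0,0) = 0.8058


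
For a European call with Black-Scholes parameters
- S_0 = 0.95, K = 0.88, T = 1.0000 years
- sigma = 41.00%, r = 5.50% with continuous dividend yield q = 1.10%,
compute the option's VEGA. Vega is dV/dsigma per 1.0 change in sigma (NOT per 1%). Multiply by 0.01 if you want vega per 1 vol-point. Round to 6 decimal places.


Answer: Vega = 0.330968

Derivation:
d1 = 0.4990001881; d2 = 0.0890001881
phi(d1) = 0.3522411943; exp(-qT) = 0.9890602788; exp(-rT) = 0.9464851480
Vega = S * exp(-qT) * phi(d1) * sqrt(T) = 0.9500 * 0.9890602788 * 0.3522411943 * 1.0000000000 = 0.330968


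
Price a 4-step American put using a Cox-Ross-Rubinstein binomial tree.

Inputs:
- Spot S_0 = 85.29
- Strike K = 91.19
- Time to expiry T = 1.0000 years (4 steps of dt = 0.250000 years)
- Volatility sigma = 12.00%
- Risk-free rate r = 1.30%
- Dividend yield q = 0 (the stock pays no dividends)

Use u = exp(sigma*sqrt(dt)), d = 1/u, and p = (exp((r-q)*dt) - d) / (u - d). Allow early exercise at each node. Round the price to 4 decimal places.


dt = T/N = 0.250000
u = exp(sigma*sqrt(dt)) = 1.061837; d = 1/u = 0.941765
p = (exp((r-q)*dt) - d) / (u - d) = 0.512116
Discount per step: exp(-r*dt) = 0.996755
Stock lattice S(k, i) with i counting down-moves:
  k=0: S(0,0) = 85.2900
  k=1: S(1,0) = 90.5640; S(1,1) = 80.3231
  k=2: S(2,0) = 96.1642; S(2,1) = 85.2900; S(2,2) = 75.6454
  k=3: S(3,0) = 102.1107; S(3,1) = 90.5640; S(3,2) = 80.3231; S(3,3) = 71.2402
  k=4: S(4,0) = 108.4248; S(4,1) = 96.1642; S(4,2) = 85.2900; S(4,3) = 75.6454; S(4,4) = 67.0915
Terminal payoffs V(N, i) = max(K - S_T, 0):
  V(4,0) = 0.000000; V(4,1) = 0.000000; V(4,2) = 5.900000; V(4,3) = 15.544556; V(4,4) = 24.098510
Backward induction: V(k, i) = exp(-r*dt) * [p * V(k+1, i) + (1-p) * V(k+1, i+1)]; then take max(V_cont, immediate exercise) for American.
  V(3,0) = exp(-r*dt) * [p*0.000000 + (1-p)*0.000000] = 0.000000; exercise = 0.000000; V(3,0) = max -> 0.000000
  V(3,1) = exp(-r*dt) * [p*0.000000 + (1-p)*5.900000] = 2.869178; exercise = 0.625961; V(3,1) = max -> 2.869178
  V(3,2) = exp(-r*dt) * [p*5.900000 + (1-p)*15.544556] = 10.571017; exercise = 10.866903; V(3,2) = max -> 10.866903
  V(3,3) = exp(-r*dt) * [p*15.544556 + (1-p)*24.098510] = 19.653917; exercise = 19.949804; V(3,3) = max -> 19.949804
  V(2,0) = exp(-r*dt) * [p*0.000000 + (1-p)*2.869178] = 1.395285; exercise = 0.000000; V(2,0) = max -> 1.395285
  V(2,1) = exp(-r*dt) * [p*2.869178 + (1-p)*10.866903] = 6.749172; exercise = 5.900000; V(2,1) = max -> 6.749172
  V(2,2) = exp(-r*dt) * [p*10.866903 + (1-p)*19.949804] = 15.248670; exercise = 15.544556; V(2,2) = max -> 15.544556
  V(1,0) = exp(-r*dt) * [p*1.395285 + (1-p)*6.749172] = 3.994360; exercise = 0.625961; V(1,0) = max -> 3.994360
  V(1,1) = exp(-r*dt) * [p*6.749172 + (1-p)*15.544556] = 11.004480; exercise = 10.866903; V(1,1) = max -> 11.004480
  V(0,0) = exp(-r*dt) * [p*3.994360 + (1-p)*11.004480] = 7.390430; exercise = 5.900000; V(0,0) = max -> 7.390430

Answer: Price = V(0,0) = 7.3904


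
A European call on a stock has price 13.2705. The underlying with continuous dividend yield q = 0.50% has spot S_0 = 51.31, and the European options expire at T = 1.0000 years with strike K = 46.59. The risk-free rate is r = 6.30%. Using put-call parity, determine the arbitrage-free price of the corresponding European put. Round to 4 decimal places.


Put-call parity: C - P = S_0 * exp(-qT) - K * exp(-rT).
S_0 * exp(-qT) = 51.3100 * 0.99501248 = 51.05409031
K * exp(-rT) = 46.5900 * 0.93894347 = 43.74537644
P = C - S*exp(-qT) + K*exp(-rT)
P = 13.2705 - 51.05409031 + 43.74537644 = 5.9618

Answer: Put price = 5.9618


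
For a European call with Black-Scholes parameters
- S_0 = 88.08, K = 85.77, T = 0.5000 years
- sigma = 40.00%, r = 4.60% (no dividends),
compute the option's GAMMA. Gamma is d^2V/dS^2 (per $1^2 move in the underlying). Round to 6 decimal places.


Answer: Gamma = 0.015230

Derivation:
d1 = 0.3166996831; d2 = 0.0338569706
phi(d1) = 0.3794289659; exp(-qT) = 1.0000000000; exp(-rT) = 0.9772624838
Gamma = exp(-qT) * phi(d1) / (S * sigma * sqrt(T)) = 1.0000000000 * 0.3794289659 / (88.0800 * 0.4000 * 0.7071067812) = 0.015230


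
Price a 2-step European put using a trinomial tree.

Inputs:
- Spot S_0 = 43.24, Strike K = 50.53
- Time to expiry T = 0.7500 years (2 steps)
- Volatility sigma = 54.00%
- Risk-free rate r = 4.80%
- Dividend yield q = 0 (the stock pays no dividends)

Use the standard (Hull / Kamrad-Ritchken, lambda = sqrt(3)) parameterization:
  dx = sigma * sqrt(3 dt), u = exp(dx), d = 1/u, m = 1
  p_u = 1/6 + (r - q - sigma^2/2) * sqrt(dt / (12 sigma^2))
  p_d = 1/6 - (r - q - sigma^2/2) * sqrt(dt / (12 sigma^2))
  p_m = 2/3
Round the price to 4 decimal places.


Answer: Price = V(0,0) = 11.5831

Derivation:
dt = T/N = 0.375000; dx = sigma*sqrt(3*dt) = 0.572756
u = exp(dx) = 1.773148; d = 1/u = 0.563969
p_u = 0.134650, p_m = 0.666667, p_d = 0.198683
Discount per step: exp(-r*dt) = 0.982161
Stock lattice S(k, j) with j the centered position index:
  k=0: S(0,+0) = 43.2400
  k=1: S(1,-1) = 24.3860; S(1,+0) = 43.2400; S(1,+1) = 76.6709
  k=2: S(2,-2) = 13.7529; S(2,-1) = 24.3860; S(2,+0) = 43.2400; S(2,+1) = 76.6709; S(2,+2) = 135.9489
Terminal payoffs V(N, j) = max(K - S_T, 0):
  V(2,-2) = 36.777055; V(2,-1) = 26.143993; V(2,+0) = 7.290000; V(2,+1) = 0.000000; V(2,+2) = 0.000000
Backward induction: V(k, j) = exp(-r*dt) * [p_u * V(k+1, j+1) + p_m * V(k+1, j) + p_d * V(k+1, j-1)]
  V(1,-1) = exp(-r*dt) * [p_u*7.290000 + p_m*26.143993 + p_d*36.777055] = 25.259121
  V(1,+0) = exp(-r*dt) * [p_u*0.000000 + p_m*7.290000 + p_d*26.143993] = 9.875005
  V(1,+1) = exp(-r*dt) * [p_u*0.000000 + p_m*0.000000 + p_d*7.290000] = 1.422560
  V(0,+0) = exp(-r*dt) * [p_u*1.422560 + p_m*9.875005 + p_d*25.259121] = 11.583057


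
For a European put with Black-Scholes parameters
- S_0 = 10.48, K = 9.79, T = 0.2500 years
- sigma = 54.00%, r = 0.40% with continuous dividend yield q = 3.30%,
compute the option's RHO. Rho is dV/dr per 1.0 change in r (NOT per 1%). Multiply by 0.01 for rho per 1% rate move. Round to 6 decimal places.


Answer: Rho = -1.134470

Derivation:
d1 = 0.3603971198; d2 = 0.0903971198
phi(d1) = 0.3738571243; exp(-qT) = 0.9917839379; exp(-rT) = 0.9990004998
N(-d2) = 0.4639858227
Rho = -K*T*exp(-rT)*N(-d2) = -9.7900 * 0.2500 * 0.9990004998 * 0.4639858227 = -1.134470


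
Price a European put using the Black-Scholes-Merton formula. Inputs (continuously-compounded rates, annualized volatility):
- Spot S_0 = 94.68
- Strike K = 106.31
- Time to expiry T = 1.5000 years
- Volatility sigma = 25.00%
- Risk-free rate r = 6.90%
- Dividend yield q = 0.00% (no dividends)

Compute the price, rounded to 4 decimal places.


d1 = (ln(S/K) + (r - q + 0.5*sigma^2) * T) / (sigma * sqrt(T)) = 0.11273672
d2 = d1 - sigma * sqrt(T) = -0.19344950
exp(-rT) = 0.90167602; exp(-qT) = 1.00000000
P = K * exp(-rT) * N(-d2) - S_0 * exp(-qT) * N(-d1)
N(-d1) = 0.45511964; N(-d2) = 0.57669652
P = 106.3100 * 0.90167602 * 0.57669652 - 94.6800 * 1.00000000 * 0.45511964 = 12.1898

Answer: Price = 12.1898


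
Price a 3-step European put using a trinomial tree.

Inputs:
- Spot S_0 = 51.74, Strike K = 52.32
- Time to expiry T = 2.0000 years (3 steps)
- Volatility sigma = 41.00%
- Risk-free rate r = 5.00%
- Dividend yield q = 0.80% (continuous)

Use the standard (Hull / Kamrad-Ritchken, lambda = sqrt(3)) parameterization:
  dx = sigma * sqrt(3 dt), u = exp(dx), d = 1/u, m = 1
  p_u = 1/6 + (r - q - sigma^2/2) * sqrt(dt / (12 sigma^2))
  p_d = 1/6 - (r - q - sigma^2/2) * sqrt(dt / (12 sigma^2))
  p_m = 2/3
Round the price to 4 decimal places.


Answer: Price = V(0,0) = 8.5674

Derivation:
dt = T/N = 0.666667; dx = sigma*sqrt(3*dt) = 0.579828
u = exp(dx) = 1.785730; d = 1/u = 0.559995
p_u = 0.142493, p_m = 0.666667, p_d = 0.190841
Discount per step: exp(-r*dt) = 0.967216
Stock lattice S(k, j) with j the centered position index:
  k=0: S(0,+0) = 51.7400
  k=1: S(1,-1) = 28.9741; S(1,+0) = 51.7400; S(1,+1) = 92.3937
  k=2: S(2,-2) = 16.2254; S(2,-1) = 28.9741; S(2,+0) = 51.7400; S(2,+1) = 92.3937; S(2,+2) = 164.9902
  k=3: S(3,-3) = 9.0861; S(3,-2) = 16.2254; S(3,-1) = 28.9741; S(3,+0) = 51.7400; S(3,+1) = 92.3937; S(3,+2) = 164.9902; S(3,+3) = 294.6281
Terminal payoffs V(N, j) = max(K - S_T, 0):
  V(3,-3) = 43.233875; V(3,-2) = 36.094630; V(3,-1) = 23.345863; V(3,+0) = 0.580000; V(3,+1) = 0.000000; V(3,+2) = 0.000000; V(3,+3) = 0.000000
Backward induction: V(k, j) = exp(-r*dt) * [p_u * V(k+1, j+1) + p_m * V(k+1, j) + p_d * V(k+1, j-1)]
  V(2,-2) = exp(-r*dt) * [p_u*23.345863 + p_m*36.094630 + p_d*43.233875] = 34.472046
  V(2,-1) = exp(-r*dt) * [p_u*0.580000 + p_m*23.345863 + p_d*36.094630] = 21.796091
  V(2,+0) = exp(-r*dt) * [p_u*0.000000 + p_m*0.580000 + p_d*23.345863] = 4.683263
  V(2,+1) = exp(-r*dt) * [p_u*0.000000 + p_m*0.000000 + p_d*0.580000] = 0.107059
  V(2,+2) = exp(-r*dt) * [p_u*0.000000 + p_m*0.000000 + p_d*0.000000] = 0.000000
  V(1,-1) = exp(-r*dt) * [p_u*4.683263 + p_m*21.796091 + p_d*34.472046] = 21.062796
  V(1,+0) = exp(-r*dt) * [p_u*0.107059 + p_m*4.683263 + p_d*21.796091] = 7.057784
  V(1,+1) = exp(-r*dt) * [p_u*0.000000 + p_m*0.107059 + p_d*4.683263] = 0.933488
  V(0,+0) = exp(-r*dt) * [p_u*0.933488 + p_m*7.057784 + p_d*21.062796] = 8.567445


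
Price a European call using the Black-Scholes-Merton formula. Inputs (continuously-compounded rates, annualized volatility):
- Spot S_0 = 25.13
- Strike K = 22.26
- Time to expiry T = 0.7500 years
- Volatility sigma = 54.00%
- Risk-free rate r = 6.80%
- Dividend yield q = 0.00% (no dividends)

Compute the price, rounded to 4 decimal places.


d1 = (ln(S/K) + (r - q + 0.5*sigma^2) * T) / (sigma * sqrt(T)) = 0.60219986
d2 = d1 - sigma * sqrt(T) = 0.13454615
exp(-rT) = 0.95027867; exp(-qT) = 1.00000000
C = S_0 * exp(-qT) * N(d1) - K * exp(-rT) * N(d2)
N(d1) = 0.72647945; N(d2) = 0.55351464
C = 25.1300 * 1.00000000 * 0.72647945 - 22.2600 * 0.95027867 * 0.55351464 = 6.5478

Answer: Price = 6.5478


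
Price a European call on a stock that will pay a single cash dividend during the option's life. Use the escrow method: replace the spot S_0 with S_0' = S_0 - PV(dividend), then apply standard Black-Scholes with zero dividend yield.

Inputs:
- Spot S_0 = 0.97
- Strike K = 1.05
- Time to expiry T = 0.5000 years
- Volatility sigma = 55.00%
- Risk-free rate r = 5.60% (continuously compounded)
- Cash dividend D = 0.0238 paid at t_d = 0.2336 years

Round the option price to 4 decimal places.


PV(D) = D * exp(-r * t_d) = 0.0238 * 0.98700359 = 0.02349069
S_0' = S_0 - PV(D) = 0.9700 - 0.02349069 = 0.94650931
d1 = (ln(S_0'/K) + (r + sigma^2/2)*T) / (sigma*sqrt(T)) = -0.00035903
d2 = d1 - sigma*sqrt(T) = -0.38926776
exp(-rT) = 0.97238837
N(d1) = 0.49985677; N(d2) = 0.34853904
C = S_0' * N(d1) - K * exp(-rT) * N(d2) = 0.94650931 * 0.49985677 - 1.0500 * 0.97238837 * 0.34853904 = 0.1173

Answer: Price = 0.1173


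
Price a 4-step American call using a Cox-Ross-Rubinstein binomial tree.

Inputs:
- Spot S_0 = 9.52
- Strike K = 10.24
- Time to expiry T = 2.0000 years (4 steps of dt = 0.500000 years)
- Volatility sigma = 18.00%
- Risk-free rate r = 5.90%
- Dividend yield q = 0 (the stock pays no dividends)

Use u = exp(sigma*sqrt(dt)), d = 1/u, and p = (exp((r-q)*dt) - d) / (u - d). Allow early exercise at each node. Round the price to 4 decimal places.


dt = T/N = 0.500000
u = exp(sigma*sqrt(dt)) = 1.135734; d = 1/u = 0.880488
p = (exp((r-q)*dt) - d) / (u - d) = 0.585519
Discount per step: exp(-r*dt) = 0.970931
Stock lattice S(k, i) with i counting down-moves:
  k=0: S(0,0) = 9.5200
  k=1: S(1,0) = 10.8122; S(1,1) = 8.3822
  k=2: S(2,0) = 12.2798; S(2,1) = 9.5200; S(2,2) = 7.3805
  k=3: S(3,0) = 13.9466; S(3,1) = 10.8122; S(3,2) = 8.3822; S(3,3) = 6.4984
  k=4: S(4,0) = 15.8396; S(4,1) = 12.2798; S(4,2) = 9.5200; S(4,3) = 7.3805; S(4,4) = 5.7218
Terminal payoffs V(N, i) = max(S_T - K, 0):
  V(4,0) = 5.599578; V(4,1) = 2.039771; V(4,2) = 0.000000; V(4,3) = 0.000000; V(4,4) = 0.000000
Backward induction: V(k, i) = exp(-r*dt) * [p * V(k+1, i) + (1-p) * V(k+1, i+1)]; then take max(V_cont, immediate exercise) for American.
  V(3,0) = exp(-r*dt) * [p*5.599578 + (1-p)*2.039771] = 4.004223; exercise = 3.706555; V(3,0) = max -> 4.004223
  V(3,1) = exp(-r*dt) * [p*2.039771 + (1-p)*0.000000] = 1.159607; exercise = 0.572189; V(3,1) = max -> 1.159607
  V(3,2) = exp(-r*dt) * [p*0.000000 + (1-p)*0.000000] = 0.000000; exercise = 0.000000; V(3,2) = max -> 0.000000
  V(3,3) = exp(-r*dt) * [p*0.000000 + (1-p)*0.000000] = 0.000000; exercise = 0.000000; V(3,3) = max -> 0.000000
  V(2,0) = exp(-r*dt) * [p*4.004223 + (1-p)*1.159607] = 2.743059; exercise = 2.039771; V(2,0) = max -> 2.743059
  V(2,1) = exp(-r*dt) * [p*1.159607 + (1-p)*0.000000] = 0.659235; exercise = 0.000000; V(2,1) = max -> 0.659235
  V(2,2) = exp(-r*dt) * [p*0.000000 + (1-p)*0.000000] = 0.000000; exercise = 0.000000; V(2,2) = max -> 0.000000
  V(1,0) = exp(-r*dt) * [p*2.743059 + (1-p)*0.659235] = 1.824723; exercise = 0.572189; V(1,0) = max -> 1.824723
  V(1,1) = exp(-r*dt) * [p*0.659235 + (1-p)*0.000000] = 0.374775; exercise = 0.000000; V(1,1) = max -> 0.374775
  V(0,0) = exp(-r*dt) * [p*1.824723 + (1-p)*0.374775] = 1.188174; exercise = 0.000000; V(0,0) = max -> 1.188174

Answer: Price = V(0,0) = 1.1882


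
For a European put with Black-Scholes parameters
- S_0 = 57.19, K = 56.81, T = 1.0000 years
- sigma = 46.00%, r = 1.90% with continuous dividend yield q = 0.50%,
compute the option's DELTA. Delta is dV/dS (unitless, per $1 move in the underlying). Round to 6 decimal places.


d1 = 0.2749275899; d2 = -0.1850724101
phi(d1) = 0.3841465636; exp(-qT) = 0.9950124792; exp(-rT) = 0.9811793622
N(-d1) = 0.3916859350
Delta = -exp(-qT) * N(-d1) = -0.9950124792 * 0.3916859350 = -0.389732

Answer: Delta = -0.389732


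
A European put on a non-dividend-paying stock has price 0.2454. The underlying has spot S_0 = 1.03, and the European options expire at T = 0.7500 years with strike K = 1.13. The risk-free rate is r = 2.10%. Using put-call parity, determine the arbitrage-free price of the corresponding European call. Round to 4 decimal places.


Put-call parity: C - P = S_0 * exp(-qT) - K * exp(-rT).
S_0 * exp(-qT) = 1.0300 * 1.00000000 = 1.03000000
K * exp(-rT) = 1.1300 * 0.98437338 = 1.11234192
C = P + S*exp(-qT) - K*exp(-rT)
C = 0.2454 + 1.03000000 - 1.11234192 = 0.1631

Answer: Call price = 0.1631


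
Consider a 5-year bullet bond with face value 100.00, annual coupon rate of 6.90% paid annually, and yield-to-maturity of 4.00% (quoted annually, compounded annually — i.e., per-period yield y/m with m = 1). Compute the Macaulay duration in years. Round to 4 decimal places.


Answer: Macaulay duration = 4.4346 years

Derivation:
Coupon per period c = face * coupon_rate / m = 6.900000
Periods per year m = 1; per-period yield y/m = 0.040000
Number of cashflows N = 5
Cashflows (t years, CF_t, discount factor 1/(1+y/m)^(m*t), PV):
  t = 1.0000: CF_t = 6.900000, DF = 0.961538, PV = 6.634615
  t = 2.0000: CF_t = 6.900000, DF = 0.924556, PV = 6.379438
  t = 3.0000: CF_t = 6.900000, DF = 0.888996, PV = 6.134075
  t = 4.0000: CF_t = 6.900000, DF = 0.854804, PV = 5.898149
  t = 5.0000: CF_t = 106.900000, DF = 0.821927, PV = 87.864008
Price P = sum_t PV_t = 112.910285
Macaulay numerator sum_t t * PV_t:
  t * PV_t at t = 1.0000: 6.634615
  t * PV_t at t = 2.0000: 12.758876
  t * PV_t at t = 3.0000: 18.402225
  t * PV_t at t = 4.0000: 23.592596
  t * PV_t at t = 5.0000: 439.320039
Macaulay duration D = (sum_t t * PV_t) / P = 500.708350 / 112.910285 = 4.434568


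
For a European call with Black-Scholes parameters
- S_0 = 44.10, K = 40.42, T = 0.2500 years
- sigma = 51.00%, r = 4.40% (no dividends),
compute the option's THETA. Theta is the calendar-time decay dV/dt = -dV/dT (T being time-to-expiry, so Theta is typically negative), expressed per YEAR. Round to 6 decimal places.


Answer: Theta = -8.927112

Derivation:
d1 = 0.5123434136; d2 = 0.2573434136
phi(d1) = 0.3498725198; exp(-qT) = 1.0000000000; exp(-rT) = 0.9890602788
Theta = -S*exp(-qT)*phi(d1)*sigma/(2*sqrt(T)) - r*K*exp(-rT)*N(d2) + q*S*exp(-qT)*N(d1)
N(d1) = 0.6957946568; N(d2) = 0.6015431593; sqrt(T) = 0.5000000000
Term 1 = -44.1000 * 1.0000000000 * 0.3498725198 * 0.5100 / (2 * 0.5000000000) = -7.8689828428
Term 2 = -0.0440 * 40.4200 * 0.9890602788 * 0.6015431593 = -1.0581288089
Term 3 = 0 (no dividend yield, q = 0)
Theta = -7.8689828428 + (-1.0581288089) + (0.0000000000) = -8.927112


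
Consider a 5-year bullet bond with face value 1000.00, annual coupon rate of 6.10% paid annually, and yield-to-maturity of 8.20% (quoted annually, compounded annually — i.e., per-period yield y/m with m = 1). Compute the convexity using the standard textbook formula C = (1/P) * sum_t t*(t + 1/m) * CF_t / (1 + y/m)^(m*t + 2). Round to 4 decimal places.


Coupon per period c = face * coupon_rate / m = 61.000000
Periods per year m = 1; per-period yield y/m = 0.082000
Number of cashflows N = 5
Cashflows (t years, CF_t, discount factor 1/(1+y/m)^(m*t), PV):
  t = 1.0000: CF_t = 61.000000, DF = 0.924214, PV = 56.377079
  t = 2.0000: CF_t = 61.000000, DF = 0.854172, PV = 52.104510
  t = 3.0000: CF_t = 61.000000, DF = 0.789438, PV = 48.155739
  t = 4.0000: CF_t = 61.000000, DF = 0.729610, PV = 44.506228
  t = 5.0000: CF_t = 1061.000000, DF = 0.674316, PV = 715.449657
Price P = sum_t PV_t = 916.593214
Convexity numerator sum_t t*(t + 1/m) * CF_t / (1+y/m)^(m*t + 2):
  t = 1.0000: term = 96.311478
  t = 2.0000: term = 267.037370
  t = 3.0000: term = 493.599575
  t = 4.0000: term = 760.319740
  t = 5.0000: term = 18333.518167
Convexity = (1/P) * sum = 19950.786330 / 916.593214 = 21.766238

Answer: Convexity = 21.7662


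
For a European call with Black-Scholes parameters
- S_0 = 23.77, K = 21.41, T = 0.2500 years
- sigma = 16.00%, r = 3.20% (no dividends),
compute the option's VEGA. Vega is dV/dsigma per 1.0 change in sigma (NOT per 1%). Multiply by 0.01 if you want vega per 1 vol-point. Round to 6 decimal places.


Answer: Vega = 1.664163

Derivation:
d1 = 1.4470772346; d2 = 1.3670772346
phi(d1) = 0.1400221304; exp(-qT) = 1.0000000000; exp(-rT) = 0.9920319148
Vega = S * exp(-qT) * phi(d1) * sqrt(T) = 23.7700 * 1.0000000000 * 0.1400221304 * 0.5000000000 = 1.664163


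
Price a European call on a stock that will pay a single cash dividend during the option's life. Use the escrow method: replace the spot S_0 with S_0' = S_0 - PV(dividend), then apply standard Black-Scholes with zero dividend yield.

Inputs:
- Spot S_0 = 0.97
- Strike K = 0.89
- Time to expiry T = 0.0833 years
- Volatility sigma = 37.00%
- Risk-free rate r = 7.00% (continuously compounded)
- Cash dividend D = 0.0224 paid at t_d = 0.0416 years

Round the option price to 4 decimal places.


Answer: Price = 0.0782

Derivation:
PV(D) = D * exp(-r * t_d) = 0.0224 * 0.99709224 = 0.02233487
S_0' = S_0 - PV(D) = 0.9700 - 0.02233487 = 0.94766513
d1 = (ln(S_0'/K) + (r + sigma^2/2)*T) / (sigma*sqrt(T)) = 0.69588647
d2 = d1 - sigma*sqrt(T) = 0.58909804
exp(-rT) = 0.99418597
N(d1) = 0.75675004; N(d2) = 0.72210224
C = S_0' * N(d1) - K * exp(-rT) * N(d2) = 0.94766513 * 0.75675004 - 0.8900 * 0.99418597 * 0.72210224 = 0.0782


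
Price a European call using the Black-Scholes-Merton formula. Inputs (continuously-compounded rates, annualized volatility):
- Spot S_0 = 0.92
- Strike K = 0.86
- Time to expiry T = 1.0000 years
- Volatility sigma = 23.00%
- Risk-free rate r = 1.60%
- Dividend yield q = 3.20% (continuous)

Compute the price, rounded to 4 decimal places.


Answer: Price = 0.1038

Derivation:
d1 = (ln(S/K) + (r - q + 0.5*sigma^2) * T) / (sigma * sqrt(T)) = 0.33865774
d2 = d1 - sigma * sqrt(T) = 0.10865774
exp(-rT) = 0.98412732; exp(-qT) = 0.96850658
C = S_0 * exp(-qT) * N(d1) - K * exp(-rT) * N(d2)
N(d1) = 0.63256621; N(d2) = 0.54326302
C = 0.9200 * 0.96850658 * 0.63256621 - 0.8600 * 0.98412732 * 0.54326302 = 0.1038


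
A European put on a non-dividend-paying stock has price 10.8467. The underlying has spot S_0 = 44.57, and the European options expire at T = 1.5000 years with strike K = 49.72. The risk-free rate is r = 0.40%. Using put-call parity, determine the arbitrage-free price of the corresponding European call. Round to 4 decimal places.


Put-call parity: C - P = S_0 * exp(-qT) - K * exp(-rT).
S_0 * exp(-qT) = 44.5700 * 1.00000000 = 44.57000000
K * exp(-rT) = 49.7200 * 0.99401796 = 49.42257317
C = P + S*exp(-qT) - K*exp(-rT)
C = 10.8467 + 44.57000000 - 49.42257317 = 5.9941

Answer: Call price = 5.9941


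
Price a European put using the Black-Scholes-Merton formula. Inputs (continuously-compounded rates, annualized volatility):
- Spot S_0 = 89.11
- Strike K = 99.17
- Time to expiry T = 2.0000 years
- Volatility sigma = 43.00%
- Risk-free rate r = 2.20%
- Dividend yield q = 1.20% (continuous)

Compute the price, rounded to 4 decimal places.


d1 = (ln(S/K) + (r - q + 0.5*sigma^2) * T) / (sigma * sqrt(T)) = 0.16104935
d2 = d1 - sigma * sqrt(T) = -0.44706249
exp(-rT) = 0.95695396; exp(-qT) = 0.97628571
P = K * exp(-rT) * N(-d2) - S_0 * exp(-qT) * N(-d1)
N(-d1) = 0.43602727; N(-d2) = 0.67258503
P = 99.1700 * 0.95695396 * 0.67258503 - 89.1100 * 0.97628571 * 0.43602727 = 25.8961

Answer: Price = 25.8961


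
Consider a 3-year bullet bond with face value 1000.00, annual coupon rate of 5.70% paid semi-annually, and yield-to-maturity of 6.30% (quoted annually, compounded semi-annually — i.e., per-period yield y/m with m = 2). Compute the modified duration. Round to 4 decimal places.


Answer: Modified duration = 2.7123

Derivation:
Coupon per period c = face * coupon_rate / m = 28.500000
Periods per year m = 2; per-period yield y/m = 0.031500
Number of cashflows N = 6
Cashflows (t years, CF_t, discount factor 1/(1+y/m)^(m*t), PV):
  t = 0.5000: CF_t = 28.500000, DF = 0.969462, PV = 27.629666
  t = 1.0000: CF_t = 28.500000, DF = 0.939856, PV = 26.785909
  t = 1.5000: CF_t = 28.500000, DF = 0.911155, PV = 25.967920
  t = 2.0000: CF_t = 28.500000, DF = 0.883330, PV = 25.174910
  t = 2.5000: CF_t = 28.500000, DF = 0.856355, PV = 24.406118
  t = 3.0000: CF_t = 1028.500000, DF = 0.830204, PV = 853.864391
Price P = sum_t PV_t = 983.828913
First compute Macaulay numerator sum_t t * PV_t:
  t * PV_t at t = 0.5000: 13.814833
  t * PV_t at t = 1.0000: 26.785909
  t * PV_t at t = 1.5000: 38.951880
  t * PV_t at t = 2.0000: 50.349820
  t * PV_t at t = 2.5000: 61.015294
  t * PV_t at t = 3.0000: 2561.593172
Macaulay duration D = 2752.510908 / 983.828913 = 2.797754
Modified duration = D / (1 + y/m) = 2.797754 / (1 + 0.031500) = 2.712316


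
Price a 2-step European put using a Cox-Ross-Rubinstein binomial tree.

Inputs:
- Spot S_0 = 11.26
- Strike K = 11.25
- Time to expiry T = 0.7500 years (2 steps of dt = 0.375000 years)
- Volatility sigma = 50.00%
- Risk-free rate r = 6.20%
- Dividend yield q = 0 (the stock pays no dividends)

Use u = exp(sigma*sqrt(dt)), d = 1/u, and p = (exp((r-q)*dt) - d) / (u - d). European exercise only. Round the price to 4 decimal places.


dt = T/N = 0.375000
u = exp(sigma*sqrt(dt)) = 1.358235; d = 1/u = 0.736250
p = (exp((r-q)*dt) - d) / (u - d) = 0.461864
Discount per step: exp(-r*dt) = 0.977018
Stock lattice S(k, i) with i counting down-moves:
  k=0: S(0,0) = 11.2600
  k=1: S(1,0) = 15.2937; S(1,1) = 8.2902
  k=2: S(2,0) = 20.7725; S(2,1) = 11.2600; S(2,2) = 6.1036
Terminal payoffs V(N, i) = max(K - S_T, 0):
  V(2,0) = 0.000000; V(2,1) = 0.000000; V(2,2) = 5.146367
Backward induction: V(k, i) = exp(-r*dt) * [p * V(k+1, i) + (1-p) * V(k+1, i+1)].
  V(1,0) = exp(-r*dt) * [p*0.000000 + (1-p)*0.000000] = 0.000000
  V(1,1) = exp(-r*dt) * [p*0.000000 + (1-p)*5.146367] = 2.705798
  V(0,0) = exp(-r*dt) * [p*0.000000 + (1-p)*2.705798] = 1.422623

Answer: Price = V(0,0) = 1.4226
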